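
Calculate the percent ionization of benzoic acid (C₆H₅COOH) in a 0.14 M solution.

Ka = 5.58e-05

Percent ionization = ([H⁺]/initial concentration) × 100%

Using Ka equilibrium: x² + Ka×x - Ka×C = 0. Solving: [H⁺] = 2.7672e-03. Percent = (2.7672e-03/0.14) × 100

Percent ionization = 1.98%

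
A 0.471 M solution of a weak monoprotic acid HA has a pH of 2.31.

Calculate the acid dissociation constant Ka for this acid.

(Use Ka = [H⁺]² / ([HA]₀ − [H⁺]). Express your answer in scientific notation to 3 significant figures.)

[H⁺] = 10^(−pH) = 10^(−2.31) = 4.898e-03 M. For HA ⇌ H⁺ + A⁻, Ka = [H⁺][A⁻]/[HA] = [H⁺]² / ([HA]₀ − [H⁺]) = (4.898e-03)² / (0.471 − 4.898e-03) = 5.15e-05.

K_a = 5.15e-05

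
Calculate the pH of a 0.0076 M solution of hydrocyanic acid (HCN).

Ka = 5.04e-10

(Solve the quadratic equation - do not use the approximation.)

x² + Ka×x - Ka×C = 0. Using quadratic formula: [H⁺] = 1.9569e-06

pH = 5.71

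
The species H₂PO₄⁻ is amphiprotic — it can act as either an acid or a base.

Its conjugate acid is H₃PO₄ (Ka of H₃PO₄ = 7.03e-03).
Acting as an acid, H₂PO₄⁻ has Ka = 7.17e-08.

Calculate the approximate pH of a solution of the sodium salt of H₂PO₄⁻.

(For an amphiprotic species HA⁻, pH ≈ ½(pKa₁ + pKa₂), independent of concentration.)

pKa₁ = -log(7.03e-03) = 2.15; pKa₂ = -log(7.17e-08) = 7.14. For an amphiprotic species, pH ≈ ½(pKa₁ + pKa₂) = ½(2.15 + 7.14) = 4.65.

pH = 4.65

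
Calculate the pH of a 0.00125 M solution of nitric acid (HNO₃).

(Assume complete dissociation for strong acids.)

[H⁺] = 0.00125 M for strong acid. pH = -log[H⁺] = -log(0.00125)

pH = 2.90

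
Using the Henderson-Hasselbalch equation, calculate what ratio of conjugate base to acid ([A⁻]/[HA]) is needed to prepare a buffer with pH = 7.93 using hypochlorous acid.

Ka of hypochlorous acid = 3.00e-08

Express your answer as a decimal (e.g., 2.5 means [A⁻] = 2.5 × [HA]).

pKa = -log(3.00e-08) = 7.5229. pH = pKa + log([A⁻]/[HA]), so log([A⁻]/[HA]) = pH − pKa = 7.93 − 7.5229 = 0.4071. [A⁻]/[HA] = 10^(0.4071) = 2.55

[A⁻]/[HA] = 2.55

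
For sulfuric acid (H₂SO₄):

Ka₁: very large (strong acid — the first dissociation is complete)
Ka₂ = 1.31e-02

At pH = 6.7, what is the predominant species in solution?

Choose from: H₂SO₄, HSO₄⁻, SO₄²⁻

The first dissociation is complete, so H₂SO₄ itself is never the predominant species in water; pKa₂ = -log(1.31e-02) = 1.88. For a polyprotic acid the predominant species crosses at each pKa: below pKa_n the protonated form dominates, above it the deprotonated form does. At pH = 6.7, the predominant species is SO₄²⁻.

SO₄²⁻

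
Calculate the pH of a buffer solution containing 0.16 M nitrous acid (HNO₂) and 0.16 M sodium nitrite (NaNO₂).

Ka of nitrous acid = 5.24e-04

pKa = -log(5.24e-04) = 3.28. pH = pKa + log([A⁻]/[HA]) = 3.28 + log(0.16/0.16)

pH = 3.28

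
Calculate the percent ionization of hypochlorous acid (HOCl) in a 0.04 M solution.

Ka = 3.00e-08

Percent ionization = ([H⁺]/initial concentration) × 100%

Using Ka equilibrium: x² + Ka×x - Ka×C = 0. Solving: [H⁺] = 3.4626e-05. Percent = (3.4626e-05/0.04) × 100

Percent ionization = 0.0866%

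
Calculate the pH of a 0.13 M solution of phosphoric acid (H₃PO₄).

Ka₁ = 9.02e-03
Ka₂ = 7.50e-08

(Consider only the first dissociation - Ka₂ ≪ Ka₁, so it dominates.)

First dissociation dominates. From Ka₁ = [H⁺][HA⁻]/[H₂A], x² + Ka₁·x − Ka₁·C = 0 with C = 0.13 M and Ka₁ = 9.02e-03. Solving: [H⁺] = (−Ka₁ + √(Ka₁² + 4·Ka₁·C)) / 2 = 3.0029e-02 M. pH = -log(3.0029e-02) = 1.52.

pH = 1.52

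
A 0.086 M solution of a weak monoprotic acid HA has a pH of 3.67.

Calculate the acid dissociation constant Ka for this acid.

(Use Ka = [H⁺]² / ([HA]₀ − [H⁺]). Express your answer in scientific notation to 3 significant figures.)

[H⁺] = 10^(−pH) = 10^(−3.67) = 2.138e-04 M. For HA ⇌ H⁺ + A⁻, Ka = [H⁺][A⁻]/[HA] = [H⁺]² / ([HA]₀ − [H⁺]) = (2.138e-04)² / (0.086 − 2.138e-04) = 5.33e-07.

K_a = 5.33e-07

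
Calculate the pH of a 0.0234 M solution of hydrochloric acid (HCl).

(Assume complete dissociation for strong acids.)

[H⁺] = 0.0234 M for strong acid. pH = -log[H⁺] = -log(0.0234)

pH = 1.63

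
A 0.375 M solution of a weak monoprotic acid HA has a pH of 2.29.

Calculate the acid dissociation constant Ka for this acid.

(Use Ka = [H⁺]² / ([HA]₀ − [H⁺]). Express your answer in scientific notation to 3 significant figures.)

[H⁺] = 10^(−pH) = 10^(−2.29) = 5.129e-03 M. For HA ⇌ H⁺ + A⁻, Ka = [H⁺][A⁻]/[HA] = [H⁺]² / ([HA]₀ − [H⁺]) = (5.129e-03)² / (0.375 − 5.129e-03) = 7.11e-05.

K_a = 7.11e-05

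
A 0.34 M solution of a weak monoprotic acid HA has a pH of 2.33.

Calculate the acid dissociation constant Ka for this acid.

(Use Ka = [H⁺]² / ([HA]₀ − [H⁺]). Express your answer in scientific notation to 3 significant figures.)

[H⁺] = 10^(−pH) = 10^(−2.33) = 4.677e-03 M. For HA ⇌ H⁺ + A⁻, Ka = [H⁺][A⁻]/[HA] = [H⁺]² / ([HA]₀ − [H⁺]) = (4.677e-03)² / (0.34 − 4.677e-03) = 6.52e-05.

K_a = 6.52e-05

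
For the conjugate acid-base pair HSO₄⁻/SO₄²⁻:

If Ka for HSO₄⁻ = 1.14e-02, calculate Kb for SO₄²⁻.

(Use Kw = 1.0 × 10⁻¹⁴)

For a conjugate pair Ka × Kb = Kw, so Kb = Kw/Ka = 1.0 × 10⁻¹⁴ / 1.14e-02 = 8.77e-13.

K_b = 8.77e-13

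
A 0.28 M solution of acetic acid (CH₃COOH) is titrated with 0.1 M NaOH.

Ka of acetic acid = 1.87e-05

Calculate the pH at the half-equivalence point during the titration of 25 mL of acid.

At half-equivalence [HA] = [A⁻], so Henderson-Hasselbalch gives pH = pKa = -log(1.87e-05) = 4.73.

pH = pKa = 4.73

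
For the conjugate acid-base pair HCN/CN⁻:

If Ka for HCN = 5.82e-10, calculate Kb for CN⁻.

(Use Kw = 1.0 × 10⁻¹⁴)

For a conjugate pair Ka × Kb = Kw, so Kb = Kw/Ka = 1.0 × 10⁻¹⁴ / 5.82e-10 = 1.72e-05.

K_b = 1.72e-05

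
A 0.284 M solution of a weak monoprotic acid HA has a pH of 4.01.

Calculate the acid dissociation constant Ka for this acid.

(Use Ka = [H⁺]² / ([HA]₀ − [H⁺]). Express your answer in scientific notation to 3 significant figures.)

[H⁺] = 10^(−pH) = 10^(−4.01) = 9.772e-05 M. For HA ⇌ H⁺ + A⁻, Ka = [H⁺][A⁻]/[HA] = [H⁺]² / ([HA]₀ − [H⁺]) = (9.772e-05)² / (0.284 − 9.772e-05) = 3.36e-08.

K_a = 3.36e-08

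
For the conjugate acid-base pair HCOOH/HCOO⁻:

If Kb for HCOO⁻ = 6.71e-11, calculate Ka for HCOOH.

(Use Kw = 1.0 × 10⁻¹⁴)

For a conjugate pair Ka × Kb = Kw, so Ka = Kw/Kb = 1.0 × 10⁻¹⁴ / 6.71e-11 = 1.49e-04.

K_a = 1.49e-04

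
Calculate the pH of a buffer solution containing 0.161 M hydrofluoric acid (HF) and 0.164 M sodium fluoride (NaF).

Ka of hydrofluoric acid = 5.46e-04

pKa = -log(5.46e-04) = 3.26. pH = pKa + log([A⁻]/[HA]) = 3.26 + log(0.164/0.161)

pH = 3.27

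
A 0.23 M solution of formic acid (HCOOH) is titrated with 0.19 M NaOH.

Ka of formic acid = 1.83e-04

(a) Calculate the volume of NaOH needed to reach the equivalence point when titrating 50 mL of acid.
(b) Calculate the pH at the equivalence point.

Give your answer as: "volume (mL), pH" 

moles acid = 0.23 × 50/1000 = 0.0115 mol; V_base = moles/0.19 × 1000 = 60.5 mL. At equivalence only the conjugate base is present: [A⁻] = 0.0115/0.111 = 1.0405e-01 M. Kb = Kw/Ka = 5.46e-11; [OH⁻] = √(Kb × [A⁻]) = 2.3845e-06; pOH = 5.62; pH = 14 - pOH = 8.38.

V = 60.5 mL, pH = 8.38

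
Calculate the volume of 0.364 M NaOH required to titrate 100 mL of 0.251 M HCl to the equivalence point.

At equivalence: moles acid = moles base. moles HCl = 0.251 × 100/1000 = 0.0251 mol. V_base = moles / 0.364 × 1000 = 69.0 mL.

V_{base} = 69.0 mL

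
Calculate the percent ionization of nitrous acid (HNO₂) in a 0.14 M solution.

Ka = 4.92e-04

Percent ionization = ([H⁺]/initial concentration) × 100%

Using Ka equilibrium: x² + Ka×x - Ka×C = 0. Solving: [H⁺] = 8.0570e-03. Percent = (8.0570e-03/0.14) × 100

Percent ionization = 5.76%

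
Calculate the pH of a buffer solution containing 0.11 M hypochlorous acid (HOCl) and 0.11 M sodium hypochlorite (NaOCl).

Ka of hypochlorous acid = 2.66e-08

pKa = -log(2.66e-08) = 7.58. pH = pKa + log([A⁻]/[HA]) = 7.58 + log(0.11/0.11)

pH = 7.58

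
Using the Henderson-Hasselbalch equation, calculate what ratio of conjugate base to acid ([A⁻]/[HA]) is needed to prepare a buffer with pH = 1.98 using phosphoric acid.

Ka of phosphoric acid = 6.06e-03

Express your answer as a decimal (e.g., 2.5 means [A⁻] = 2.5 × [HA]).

pKa = -log(6.06e-03) = 2.2175. pH = pKa + log([A⁻]/[HA]), so log([A⁻]/[HA]) = pH − pKa = 1.98 − 2.2175 = -0.2375. [A⁻]/[HA] = 10^(-0.2375) = 0.579

[A⁻]/[HA] = 0.579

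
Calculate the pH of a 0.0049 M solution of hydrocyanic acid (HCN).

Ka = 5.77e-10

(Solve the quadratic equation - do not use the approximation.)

x² + Ka×x - Ka×C = 0. Using quadratic formula: [H⁺] = 1.6812e-06

pH = 5.77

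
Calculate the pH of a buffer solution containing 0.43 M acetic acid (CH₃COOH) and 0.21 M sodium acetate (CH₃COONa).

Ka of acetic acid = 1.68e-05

pKa = -log(1.68e-05) = 4.77. pH = pKa + log([A⁻]/[HA]) = 4.77 + log(0.21/0.43)

pH = 4.46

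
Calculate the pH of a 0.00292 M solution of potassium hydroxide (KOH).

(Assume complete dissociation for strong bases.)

[OH⁻] = 0.00292 M for strong base. pOH = -log[OH⁻] = 2.53, pH = 14 - pOH

pH = 11.47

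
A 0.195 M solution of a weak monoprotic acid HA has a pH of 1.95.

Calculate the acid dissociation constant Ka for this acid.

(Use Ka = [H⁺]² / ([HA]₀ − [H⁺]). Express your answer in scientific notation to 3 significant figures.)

[H⁺] = 10^(−pH) = 10^(−1.95) = 1.122e-02 M. For HA ⇌ H⁺ + A⁻, Ka = [H⁺][A⁻]/[HA] = [H⁺]² / ([HA]₀ − [H⁺]) = (1.122e-02)² / (0.195 − 1.122e-02) = 6.85e-04.

K_a = 6.85e-04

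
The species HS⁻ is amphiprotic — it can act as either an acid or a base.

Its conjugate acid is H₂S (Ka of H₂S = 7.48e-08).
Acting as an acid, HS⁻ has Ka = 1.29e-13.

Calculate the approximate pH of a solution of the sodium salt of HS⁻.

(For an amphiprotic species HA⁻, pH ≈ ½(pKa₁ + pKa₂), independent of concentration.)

pKa₁ = -log(7.48e-08) = 7.13; pKa₂ = -log(1.29e-13) = 12.89. For an amphiprotic species, pH ≈ ½(pKa₁ + pKa₂) = ½(7.13 + 12.89) = 10.01.

pH = 10.01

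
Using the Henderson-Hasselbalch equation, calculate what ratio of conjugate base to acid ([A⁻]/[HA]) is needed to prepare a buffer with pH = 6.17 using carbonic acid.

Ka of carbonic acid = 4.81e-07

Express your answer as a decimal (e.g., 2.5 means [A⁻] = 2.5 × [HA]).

pKa = -log(4.81e-07) = 6.3179. pH = pKa + log([A⁻]/[HA]), so log([A⁻]/[HA]) = pH − pKa = 6.17 − 6.3179 = -0.1479. [A⁻]/[HA] = 10^(-0.1479) = 0.711

[A⁻]/[HA] = 0.711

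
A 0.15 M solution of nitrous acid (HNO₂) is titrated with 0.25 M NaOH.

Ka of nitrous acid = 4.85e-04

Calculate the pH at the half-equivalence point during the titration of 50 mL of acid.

At half-equivalence [HA] = [A⁻], so Henderson-Hasselbalch gives pH = pKa = -log(4.85e-04) = 3.31.

pH = pKa = 3.31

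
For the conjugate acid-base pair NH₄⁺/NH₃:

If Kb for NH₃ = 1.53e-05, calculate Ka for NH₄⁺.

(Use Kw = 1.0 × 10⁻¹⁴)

For a conjugate pair Ka × Kb = Kw, so Ka = Kw/Kb = 1.0 × 10⁻¹⁴ / 1.53e-05 = 6.54e-10.

K_a = 6.54e-10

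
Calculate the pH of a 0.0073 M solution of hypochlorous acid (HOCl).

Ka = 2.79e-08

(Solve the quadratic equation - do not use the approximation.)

x² + Ka×x - Ka×C = 0. Using quadratic formula: [H⁺] = 1.4257e-05

pH = 4.85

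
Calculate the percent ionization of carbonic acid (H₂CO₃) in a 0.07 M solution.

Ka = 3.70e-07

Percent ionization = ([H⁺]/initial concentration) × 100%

Using Ka equilibrium: x² + Ka×x - Ka×C = 0. Solving: [H⁺] = 1.6075e-04. Percent = (1.6075e-04/0.07) × 100

Percent ionization = 0.23%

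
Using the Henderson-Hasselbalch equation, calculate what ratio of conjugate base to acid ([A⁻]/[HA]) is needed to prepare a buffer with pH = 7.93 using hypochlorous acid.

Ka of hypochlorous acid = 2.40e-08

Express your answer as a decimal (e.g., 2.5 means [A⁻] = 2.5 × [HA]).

pKa = -log(2.40e-08) = 7.6198. pH = pKa + log([A⁻]/[HA]), so log([A⁻]/[HA]) = pH − pKa = 7.93 − 7.6198 = 0.3102. [A⁻]/[HA] = 10^(0.3102) = 2.04

[A⁻]/[HA] = 2.04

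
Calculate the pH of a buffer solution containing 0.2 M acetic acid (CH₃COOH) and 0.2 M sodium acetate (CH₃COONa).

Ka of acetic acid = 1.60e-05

pKa = -log(1.60e-05) = 4.80. pH = pKa + log([A⁻]/[HA]) = 4.80 + log(0.2/0.2)

pH = 4.80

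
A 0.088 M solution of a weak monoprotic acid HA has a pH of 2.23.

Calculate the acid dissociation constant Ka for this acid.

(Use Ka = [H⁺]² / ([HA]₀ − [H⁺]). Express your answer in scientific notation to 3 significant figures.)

[H⁺] = 10^(−pH) = 10^(−2.23) = 5.888e-03 M. For HA ⇌ H⁺ + A⁻, Ka = [H⁺][A⁻]/[HA] = [H⁺]² / ([HA]₀ − [H⁺]) = (5.888e-03)² / (0.088 − 5.888e-03) = 4.22e-04.

K_a = 4.22e-04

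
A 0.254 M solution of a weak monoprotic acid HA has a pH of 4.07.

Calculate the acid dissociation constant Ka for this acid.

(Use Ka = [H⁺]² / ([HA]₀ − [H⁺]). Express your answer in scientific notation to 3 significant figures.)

[H⁺] = 10^(−pH) = 10^(−4.07) = 8.511e-05 M. For HA ⇌ H⁺ + A⁻, Ka = [H⁺][A⁻]/[HA] = [H⁺]² / ([HA]₀ − [H⁺]) = (8.511e-05)² / (0.254 − 8.511e-05) = 2.85e-08.

K_a = 2.85e-08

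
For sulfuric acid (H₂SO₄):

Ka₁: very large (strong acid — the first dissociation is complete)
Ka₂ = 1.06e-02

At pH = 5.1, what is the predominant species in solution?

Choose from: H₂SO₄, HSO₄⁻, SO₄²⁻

The first dissociation is complete, so H₂SO₄ itself is never the predominant species in water; pKa₂ = -log(1.06e-02) = 1.97. For a polyprotic acid the predominant species crosses at each pKa: below pKa_n the protonated form dominates, above it the deprotonated form does. At pH = 5.1, the predominant species is SO₄²⁻.

SO₄²⁻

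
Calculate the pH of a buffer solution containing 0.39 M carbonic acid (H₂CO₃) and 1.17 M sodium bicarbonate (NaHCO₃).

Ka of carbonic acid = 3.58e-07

pKa = -log(3.58e-07) = 6.45. pH = pKa + log([A⁻]/[HA]) = 6.45 + log(1.17/0.39)

pH = 6.92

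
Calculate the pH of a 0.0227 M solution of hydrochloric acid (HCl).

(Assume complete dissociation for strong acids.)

[H⁺] = 0.0227 M for strong acid. pH = -log[H⁺] = -log(0.0227)

pH = 1.64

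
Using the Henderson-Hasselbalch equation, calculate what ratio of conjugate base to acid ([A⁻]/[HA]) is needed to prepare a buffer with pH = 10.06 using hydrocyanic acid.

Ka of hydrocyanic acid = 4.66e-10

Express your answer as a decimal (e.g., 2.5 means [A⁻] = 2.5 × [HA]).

pKa = -log(4.66e-10) = 9.3316. pH = pKa + log([A⁻]/[HA]), so log([A⁻]/[HA]) = pH − pKa = 10.06 − 9.3316 = 0.7284. [A⁻]/[HA] = 10^(0.7284) = 5.35

[A⁻]/[HA] = 5.35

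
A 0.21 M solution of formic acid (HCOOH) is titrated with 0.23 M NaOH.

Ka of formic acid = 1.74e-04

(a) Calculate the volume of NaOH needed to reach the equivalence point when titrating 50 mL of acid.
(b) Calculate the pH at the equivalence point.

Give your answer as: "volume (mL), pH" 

moles acid = 0.21 × 50/1000 = 0.0105 mol; V_base = moles/0.23 × 1000 = 45.7 mL. At equivalence only the conjugate base is present: [A⁻] = 0.0105/0.096 = 1.0977e-01 M. Kb = Kw/Ka = 5.75e-11; [OH⁻] = √(Kb × [A⁻]) = 2.5117e-06; pOH = 5.60; pH = 14 - pOH = 8.40.

V = 45.7 mL, pH = 8.40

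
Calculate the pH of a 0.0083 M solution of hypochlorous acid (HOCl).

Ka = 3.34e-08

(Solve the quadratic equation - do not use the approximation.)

x² + Ka×x - Ka×C = 0. Using quadratic formula: [H⁺] = 1.6633e-05

pH = 4.78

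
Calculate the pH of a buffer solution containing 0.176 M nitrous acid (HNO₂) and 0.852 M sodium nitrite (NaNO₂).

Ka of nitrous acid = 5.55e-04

pKa = -log(5.55e-04) = 3.26. pH = pKa + log([A⁻]/[HA]) = 3.26 + log(0.852/0.176)

pH = 3.94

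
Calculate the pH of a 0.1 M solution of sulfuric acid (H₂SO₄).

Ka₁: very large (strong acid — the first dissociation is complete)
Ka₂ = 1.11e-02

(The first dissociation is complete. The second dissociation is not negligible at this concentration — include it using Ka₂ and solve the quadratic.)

First dissociation is complete: [H⁺]₀ = [HSO₄⁻]₀ = C = 0.1 M. Second dissociation HSO₄⁻ ⇌ H⁺ + SO₄²⁻: let x = [SO₄²⁻]. Ka₂ = (C + x)·x / (C − x) = 1.11e-02 → x² + (C + Ka₂)·x − Ka₂·C = 0 → x² + 0.11110·x − 1.110e-03 = 0. x = (−0.11110 + √(0.11110² + 4 × 1.110e-03)) / 2 = 9.2250e-03 M. [H⁺] = C + x = 0.1 + 9.2250e-03 = 1.0923e-01 M. pH = -log(1.0923e-01) = 0.96.

pH = 0.96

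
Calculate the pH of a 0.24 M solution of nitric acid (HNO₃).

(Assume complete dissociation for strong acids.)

[H⁺] = 0.24 M for strong acid. pH = -log[H⁺] = -log(0.24)

pH = 0.62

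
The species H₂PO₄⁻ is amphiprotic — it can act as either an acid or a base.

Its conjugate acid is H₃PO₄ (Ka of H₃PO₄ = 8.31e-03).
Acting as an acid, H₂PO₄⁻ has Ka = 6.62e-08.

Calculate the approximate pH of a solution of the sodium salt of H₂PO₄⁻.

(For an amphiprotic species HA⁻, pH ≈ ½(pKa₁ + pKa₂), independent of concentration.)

pKa₁ = -log(8.31e-03) = 2.08; pKa₂ = -log(6.62e-08) = 7.18. For an amphiprotic species, pH ≈ ½(pKa₁ + pKa₂) = ½(2.08 + 7.18) = 4.63.

pH = 4.63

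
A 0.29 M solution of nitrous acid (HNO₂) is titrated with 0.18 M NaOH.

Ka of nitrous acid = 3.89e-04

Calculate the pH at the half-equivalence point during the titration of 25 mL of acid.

At half-equivalence [HA] = [A⁻], so Henderson-Hasselbalch gives pH = pKa = -log(3.89e-04) = 3.41.

pH = pKa = 3.41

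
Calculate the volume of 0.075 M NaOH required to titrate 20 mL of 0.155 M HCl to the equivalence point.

At equivalence: moles acid = moles base. moles HCl = 0.155 × 20/1000 = 0.0031 mol. V_base = moles / 0.075 × 1000 = 41.3 mL.

V_{base} = 41.3 mL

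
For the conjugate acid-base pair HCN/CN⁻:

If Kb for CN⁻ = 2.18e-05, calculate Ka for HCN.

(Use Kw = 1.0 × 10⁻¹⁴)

For a conjugate pair Ka × Kb = Kw, so Ka = Kw/Kb = 1.0 × 10⁻¹⁴ / 2.18e-05 = 4.59e-10.

K_a = 4.59e-10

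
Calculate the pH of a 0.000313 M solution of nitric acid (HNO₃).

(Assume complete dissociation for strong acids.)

[H⁺] = 0.000313 M for strong acid. pH = -log[H⁺] = -log(0.000313)

pH = 3.50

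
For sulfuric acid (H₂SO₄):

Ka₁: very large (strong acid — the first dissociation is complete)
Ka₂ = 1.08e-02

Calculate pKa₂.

pKa₂ = -log(Ka₂) = -log(1.08e-02) = 1.97.

pK_{a2} = 1.97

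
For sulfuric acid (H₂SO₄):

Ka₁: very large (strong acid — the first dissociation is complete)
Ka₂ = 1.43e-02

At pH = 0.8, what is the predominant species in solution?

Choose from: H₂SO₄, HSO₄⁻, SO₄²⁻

The first dissociation is complete, so H₂SO₄ itself is never the predominant species in water; pKa₂ = -log(1.43e-02) = 1.84. For a polyprotic acid the predominant species crosses at each pKa: below pKa_n the protonated form dominates, above it the deprotonated form does. At pH = 0.8, the predominant species is HSO₄⁻.

HSO₄⁻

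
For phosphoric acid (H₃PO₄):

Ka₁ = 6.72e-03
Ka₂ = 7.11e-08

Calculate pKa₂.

pKa₂ = -log(Ka₂) = -log(7.11e-08) = 7.15.

pK_{a2} = 7.15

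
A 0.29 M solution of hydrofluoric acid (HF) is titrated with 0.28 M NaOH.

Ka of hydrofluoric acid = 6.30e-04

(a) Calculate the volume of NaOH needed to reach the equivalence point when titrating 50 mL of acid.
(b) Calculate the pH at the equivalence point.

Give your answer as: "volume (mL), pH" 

moles acid = 0.29 × 50/1000 = 0.0145 mol; V_base = moles/0.28 × 1000 = 51.8 mL. At equivalence only the conjugate base is present: [A⁻] = 0.0145/0.102 = 1.4246e-01 M. Kb = Kw/Ka = 1.59e-11; [OH⁻] = √(Kb × [A⁻]) = 1.5037e-06; pOH = 5.82; pH = 14 - pOH = 8.18.

V = 51.8 mL, pH = 8.18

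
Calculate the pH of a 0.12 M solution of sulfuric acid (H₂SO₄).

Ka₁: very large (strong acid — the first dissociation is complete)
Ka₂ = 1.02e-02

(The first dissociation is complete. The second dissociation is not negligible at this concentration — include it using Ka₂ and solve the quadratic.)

First dissociation is complete: [H⁺]₀ = [HSO₄⁻]₀ = C = 0.12 M. Second dissociation HSO₄⁻ ⇌ H⁺ + SO₄²⁻: let x = [SO₄²⁻]. Ka₂ = (C + x)·x / (C − x) = 1.02e-02 → x² + (C + Ka₂)·x − Ka₂·C = 0 → x² + 0.13020·x − 1.224e-03 = 0. x = (−0.13020 + √(0.13020² + 4 × 1.224e-03)) / 2 = 8.8054e-03 M. [H⁺] = C + x = 0.12 + 8.8054e-03 = 1.2881e-01 M. pH = -log(1.2881e-01) = 0.89.

pH = 0.89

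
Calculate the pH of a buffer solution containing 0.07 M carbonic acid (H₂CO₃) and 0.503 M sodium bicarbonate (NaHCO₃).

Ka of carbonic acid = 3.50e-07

pKa = -log(3.50e-07) = 6.46. pH = pKa + log([A⁻]/[HA]) = 6.46 + log(0.503/0.07)

pH = 7.31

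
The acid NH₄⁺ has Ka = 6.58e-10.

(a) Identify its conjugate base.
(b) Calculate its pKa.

(a) The conjugate base is formed by removing one H⁺ from NH₄⁺, giving NH₃. (b) pKa = -log(Ka) = -log(6.58e-10) = 9.18.

Conjugate base: NH₃; pK_a = 9.18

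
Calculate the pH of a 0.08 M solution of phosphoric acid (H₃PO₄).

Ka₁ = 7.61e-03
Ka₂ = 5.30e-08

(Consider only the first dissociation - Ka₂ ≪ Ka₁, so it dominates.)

First dissociation dominates. From Ka₁ = [H⁺][HA⁻]/[H₂A], x² + Ka₁·x − Ka₁·C = 0 with C = 0.08 M and Ka₁ = 7.61e-03. Solving: [H⁺] = (−Ka₁ + √(Ka₁² + 4·Ka₁·C)) / 2 = 2.1161e-02 M. pH = -log(2.1161e-02) = 1.67.

pH = 1.67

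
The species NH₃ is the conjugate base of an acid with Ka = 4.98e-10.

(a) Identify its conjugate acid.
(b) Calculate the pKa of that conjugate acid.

(a) The conjugate acid is formed by adding one H⁺ to NH₃, giving NH₄⁺. (b) pKa = -log(Ka) = -log(4.98e-10) = 9.30.

Conjugate acid: NH₄⁺; pK_a = 9.30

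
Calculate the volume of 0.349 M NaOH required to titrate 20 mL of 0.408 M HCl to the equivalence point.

At equivalence: moles acid = moles base. moles HCl = 0.408 × 20/1000 = 0.00816 mol. V_base = moles / 0.349 × 1000 = 23.4 mL.

V_{base} = 23.4 mL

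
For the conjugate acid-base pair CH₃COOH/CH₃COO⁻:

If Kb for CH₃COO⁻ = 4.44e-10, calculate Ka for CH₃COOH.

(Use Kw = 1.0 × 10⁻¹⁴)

For a conjugate pair Ka × Kb = Kw, so Ka = Kw/Kb = 1.0 × 10⁻¹⁴ / 4.44e-10 = 2.25e-05.

K_a = 2.25e-05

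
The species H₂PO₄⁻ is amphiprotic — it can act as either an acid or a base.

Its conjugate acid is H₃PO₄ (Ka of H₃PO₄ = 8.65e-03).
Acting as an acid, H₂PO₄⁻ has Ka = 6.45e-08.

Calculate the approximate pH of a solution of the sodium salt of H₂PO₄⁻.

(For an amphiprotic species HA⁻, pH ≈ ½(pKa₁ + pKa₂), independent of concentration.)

pKa₁ = -log(8.65e-03) = 2.06; pKa₂ = -log(6.45e-08) = 7.19. For an amphiprotic species, pH ≈ ½(pKa₁ + pKa₂) = ½(2.06 + 7.19) = 4.63.

pH = 4.63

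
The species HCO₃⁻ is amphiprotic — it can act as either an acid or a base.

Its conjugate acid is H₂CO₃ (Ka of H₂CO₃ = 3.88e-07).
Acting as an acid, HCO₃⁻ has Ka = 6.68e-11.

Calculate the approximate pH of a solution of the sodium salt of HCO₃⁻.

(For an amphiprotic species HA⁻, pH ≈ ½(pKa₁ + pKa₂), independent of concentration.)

pKa₁ = -log(3.88e-07) = 6.41; pKa₂ = -log(6.68e-11) = 10.18. For an amphiprotic species, pH ≈ ½(pKa₁ + pKa₂) = ½(6.41 + 10.18) = 8.29.

pH = 8.29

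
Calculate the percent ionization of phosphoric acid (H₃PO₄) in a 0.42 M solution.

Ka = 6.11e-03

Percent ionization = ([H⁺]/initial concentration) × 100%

Using Ka equilibrium: x² + Ka×x - Ka×C = 0. Solving: [H⁺] = 4.7695e-02. Percent = (4.7695e-02/0.42) × 100

Percent ionization = 11.4%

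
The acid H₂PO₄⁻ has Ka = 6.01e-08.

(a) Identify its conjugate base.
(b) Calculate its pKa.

(a) The conjugate base is formed by removing one H⁺ from H₂PO₄⁻, giving HPO₄²⁻. (b) pKa = -log(Ka) = -log(6.01e-08) = 7.22.

Conjugate base: HPO₄²⁻; pK_a = 7.22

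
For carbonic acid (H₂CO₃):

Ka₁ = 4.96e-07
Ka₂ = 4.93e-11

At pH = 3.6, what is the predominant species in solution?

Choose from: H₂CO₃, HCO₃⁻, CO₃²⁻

pKa₁ = 6.30, pKa₂ = 10.31. For a polyprotic acid the predominant species crosses at each pKa: below pKa_n the protonated form dominates, above it the deprotonated form does. At pH = 3.6, the predominant species is H₂CO₃.

H₂CO₃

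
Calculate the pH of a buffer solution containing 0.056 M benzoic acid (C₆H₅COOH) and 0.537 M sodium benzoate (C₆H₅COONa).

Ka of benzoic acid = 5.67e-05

pKa = -log(5.67e-05) = 4.25. pH = pKa + log([A⁻]/[HA]) = 4.25 + log(0.537/0.056)

pH = 5.23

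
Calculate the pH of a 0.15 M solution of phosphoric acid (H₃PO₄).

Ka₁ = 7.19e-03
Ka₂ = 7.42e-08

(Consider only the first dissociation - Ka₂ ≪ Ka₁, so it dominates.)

First dissociation dominates. From Ka₁ = [H⁺][HA⁻]/[H₂A], x² + Ka₁·x − Ka₁·C = 0 with C = 0.15 M and Ka₁ = 7.19e-03. Solving: [H⁺] = (−Ka₁ + √(Ka₁² + 4·Ka₁·C)) / 2 = 2.9442e-02 M. pH = -log(2.9442e-02) = 1.53.

pH = 1.53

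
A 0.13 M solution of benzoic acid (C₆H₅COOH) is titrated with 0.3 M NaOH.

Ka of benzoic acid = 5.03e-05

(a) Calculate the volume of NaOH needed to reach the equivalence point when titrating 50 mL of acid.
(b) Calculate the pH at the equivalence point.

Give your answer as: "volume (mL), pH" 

moles acid = 0.13 × 50/1000 = 0.0065 mol; V_base = moles/0.3 × 1000 = 21.7 mL. At equivalence only the conjugate base is present: [A⁻] = 0.0065/0.072 = 9.0698e-02 M. Kb = Kw/Ka = 1.99e-10; [OH⁻] = √(Kb × [A⁻]) = 4.2463e-06; pOH = 5.37; pH = 14 - pOH = 8.63.

V = 21.7 mL, pH = 8.63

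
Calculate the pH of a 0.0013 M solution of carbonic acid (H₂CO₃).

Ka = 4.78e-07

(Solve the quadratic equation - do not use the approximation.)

x² + Ka×x - Ka×C = 0. Using quadratic formula: [H⁺] = 2.4690e-05

pH = 4.61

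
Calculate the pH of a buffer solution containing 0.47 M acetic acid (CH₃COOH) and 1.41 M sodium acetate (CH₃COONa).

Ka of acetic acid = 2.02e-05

pKa = -log(2.02e-05) = 4.69. pH = pKa + log([A⁻]/[HA]) = 4.69 + log(1.41/0.47)

pH = 5.17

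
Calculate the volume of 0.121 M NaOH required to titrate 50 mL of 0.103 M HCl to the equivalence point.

At equivalence: moles acid = moles base. moles HCl = 0.103 × 50/1000 = 0.00515 mol. V_base = moles / 0.121 × 1000 = 42.6 mL.

V_{base} = 42.6 mL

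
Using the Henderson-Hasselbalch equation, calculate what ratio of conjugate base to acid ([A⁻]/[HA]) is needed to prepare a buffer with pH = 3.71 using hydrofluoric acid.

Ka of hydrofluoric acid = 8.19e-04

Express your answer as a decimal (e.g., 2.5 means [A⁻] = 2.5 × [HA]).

pKa = -log(8.19e-04) = 3.0867. pH = pKa + log([A⁻]/[HA]), so log([A⁻]/[HA]) = pH − pKa = 3.71 − 3.0867 = 0.6233. [A⁻]/[HA] = 10^(0.6233) = 4.20

[A⁻]/[HA] = 4.20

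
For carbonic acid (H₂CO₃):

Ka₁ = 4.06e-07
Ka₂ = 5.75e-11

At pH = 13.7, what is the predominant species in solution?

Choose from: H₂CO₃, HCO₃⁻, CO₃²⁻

pKa₁ = 6.39, pKa₂ = 10.24. For a polyprotic acid the predominant species crosses at each pKa: below pKa_n the protonated form dominates, above it the deprotonated form does. At pH = 13.7, the predominant species is CO₃²⁻.

CO₃²⁻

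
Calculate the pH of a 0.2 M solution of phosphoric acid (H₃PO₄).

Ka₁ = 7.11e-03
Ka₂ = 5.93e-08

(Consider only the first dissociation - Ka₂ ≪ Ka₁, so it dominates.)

First dissociation dominates. From Ka₁ = [H⁺][HA⁻]/[H₂A], x² + Ka₁·x − Ka₁·C = 0 with C = 0.2 M and Ka₁ = 7.11e-03. Solving: [H⁺] = (−Ka₁ + √(Ka₁² + 4·Ka₁·C)) / 2 = 3.4322e-02 M. pH = -log(3.4322e-02) = 1.46.

pH = 1.46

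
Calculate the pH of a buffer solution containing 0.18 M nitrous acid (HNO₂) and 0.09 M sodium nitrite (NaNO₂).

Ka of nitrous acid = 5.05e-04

pKa = -log(5.05e-04) = 3.30. pH = pKa + log([A⁻]/[HA]) = 3.30 + log(0.09/0.18)

pH = 3.00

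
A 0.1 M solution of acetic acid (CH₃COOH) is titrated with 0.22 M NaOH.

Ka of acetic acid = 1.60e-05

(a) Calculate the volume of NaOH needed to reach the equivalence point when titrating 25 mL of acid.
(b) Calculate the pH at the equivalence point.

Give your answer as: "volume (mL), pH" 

moles acid = 0.1 × 25/1000 = 0.0025 mol; V_base = moles/0.22 × 1000 = 11.4 mL. At equivalence only the conjugate base is present: [A⁻] = 0.0025/0.036 = 6.8750e-02 M. Kb = Kw/Ka = 6.25e-10; [OH⁻] = √(Kb × [A⁻]) = 6.5551e-06; pOH = 5.18; pH = 14 - pOH = 8.82.

V = 11.4 mL, pH = 8.82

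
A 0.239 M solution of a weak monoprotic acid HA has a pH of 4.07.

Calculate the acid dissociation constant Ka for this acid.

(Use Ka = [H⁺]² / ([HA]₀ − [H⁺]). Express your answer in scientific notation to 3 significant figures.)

[H⁺] = 10^(−pH) = 10^(−4.07) = 8.511e-05 M. For HA ⇌ H⁺ + A⁻, Ka = [H⁺][A⁻]/[HA] = [H⁺]² / ([HA]₀ − [H⁺]) = (8.511e-05)² / (0.239 − 8.511e-05) = 3.03e-08.

K_a = 3.03e-08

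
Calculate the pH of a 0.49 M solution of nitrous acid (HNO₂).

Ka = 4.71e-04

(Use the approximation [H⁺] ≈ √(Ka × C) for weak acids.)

[H⁺] = √(Ka × C) = √(4.71e-04 × 0.49) = 1.5192e-02. pH = -log(1.5192e-02)

pH = 1.82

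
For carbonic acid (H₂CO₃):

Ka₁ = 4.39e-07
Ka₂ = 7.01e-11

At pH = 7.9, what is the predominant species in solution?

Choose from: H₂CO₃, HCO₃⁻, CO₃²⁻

pKa₁ = 6.36, pKa₂ = 10.15. For a polyprotic acid the predominant species crosses at each pKa: below pKa_n the protonated form dominates, above it the deprotonated form does. At pH = 7.9, the predominant species is HCO₃⁻.

HCO₃⁻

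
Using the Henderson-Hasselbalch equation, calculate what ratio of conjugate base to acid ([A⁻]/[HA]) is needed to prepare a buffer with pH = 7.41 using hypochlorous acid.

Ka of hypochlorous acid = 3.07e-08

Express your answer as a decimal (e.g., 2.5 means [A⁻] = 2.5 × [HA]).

pKa = -log(3.07e-08) = 7.5129. pH = pKa + log([A⁻]/[HA]), so log([A⁻]/[HA]) = pH − pKa = 7.41 − 7.5129 = -0.1029. [A⁻]/[HA] = 10^(-0.1029) = 0.789

[A⁻]/[HA] = 0.789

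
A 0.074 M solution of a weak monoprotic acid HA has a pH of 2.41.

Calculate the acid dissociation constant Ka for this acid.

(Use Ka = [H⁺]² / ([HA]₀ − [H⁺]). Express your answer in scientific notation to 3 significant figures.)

[H⁺] = 10^(−pH) = 10^(−2.41) = 3.890e-03 M. For HA ⇌ H⁺ + A⁻, Ka = [H⁺][A⁻]/[HA] = [H⁺]² / ([HA]₀ − [H⁺]) = (3.890e-03)² / (0.074 − 3.890e-03) = 2.16e-04.

K_a = 2.16e-04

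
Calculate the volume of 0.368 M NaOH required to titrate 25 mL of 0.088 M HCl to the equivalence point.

At equivalence: moles acid = moles base. moles HCl = 0.088 × 25/1000 = 0.0022 mol. V_base = moles / 0.368 × 1000 = 6.0 mL.

V_{base} = 6.0 mL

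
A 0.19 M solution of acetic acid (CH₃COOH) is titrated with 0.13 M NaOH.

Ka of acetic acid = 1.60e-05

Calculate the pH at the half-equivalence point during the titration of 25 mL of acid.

At half-equivalence [HA] = [A⁻], so Henderson-Hasselbalch gives pH = pKa = -log(1.60e-05) = 4.80.

pH = pKa = 4.80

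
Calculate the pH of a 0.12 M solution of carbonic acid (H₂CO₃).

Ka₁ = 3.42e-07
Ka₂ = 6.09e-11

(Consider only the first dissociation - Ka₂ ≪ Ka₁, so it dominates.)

First dissociation dominates. From Ka₁ = [H⁺][HA⁻]/[H₂A], x² + Ka₁·x − Ka₁·C = 0 with C = 0.12 M and Ka₁ = 3.42e-07. Solving: [H⁺] = (−Ka₁ + √(Ka₁² + 4·Ka₁·C)) / 2 = 2.0241e-04 M. pH = -log(2.0241e-04) = 3.69.

pH = 3.69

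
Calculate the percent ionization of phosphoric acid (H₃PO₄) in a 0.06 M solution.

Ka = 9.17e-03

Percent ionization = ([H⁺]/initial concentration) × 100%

Using Ka equilibrium: x² + Ka×x - Ka×C = 0. Solving: [H⁺] = 1.9315e-02. Percent = (1.9315e-02/0.06) × 100

Percent ionization = 32.2%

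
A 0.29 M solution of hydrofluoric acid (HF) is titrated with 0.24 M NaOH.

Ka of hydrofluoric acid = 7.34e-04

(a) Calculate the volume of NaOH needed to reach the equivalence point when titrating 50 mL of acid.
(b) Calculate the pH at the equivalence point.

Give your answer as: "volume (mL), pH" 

moles acid = 0.29 × 50/1000 = 0.0145 mol; V_base = moles/0.24 × 1000 = 60.4 mL. At equivalence only the conjugate base is present: [A⁻] = 0.0145/0.110 = 1.3132e-01 M. Kb = Kw/Ka = 1.36e-11; [OH⁻] = √(Kb × [A⁻]) = 1.3376e-06; pOH = 5.87; pH = 14 - pOH = 8.13.

V = 60.4 mL, pH = 8.13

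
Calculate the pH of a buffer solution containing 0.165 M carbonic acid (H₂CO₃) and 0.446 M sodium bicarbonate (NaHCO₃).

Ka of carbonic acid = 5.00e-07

pKa = -log(5.00e-07) = 6.30. pH = pKa + log([A⁻]/[HA]) = 6.30 + log(0.446/0.165)

pH = 6.73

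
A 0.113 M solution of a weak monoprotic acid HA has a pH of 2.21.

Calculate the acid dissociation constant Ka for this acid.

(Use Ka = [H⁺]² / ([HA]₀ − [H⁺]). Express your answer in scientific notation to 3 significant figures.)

[H⁺] = 10^(−pH) = 10^(−2.21) = 6.166e-03 M. For HA ⇌ H⁺ + A⁻, Ka = [H⁺][A⁻]/[HA] = [H⁺]² / ([HA]₀ − [H⁺]) = (6.166e-03)² / (0.113 − 6.166e-03) = 3.56e-04.

K_a = 3.56e-04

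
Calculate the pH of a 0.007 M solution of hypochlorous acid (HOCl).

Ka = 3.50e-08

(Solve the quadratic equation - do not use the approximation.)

x² + Ka×x - Ka×C = 0. Using quadratic formula: [H⁺] = 1.5635e-05

pH = 4.81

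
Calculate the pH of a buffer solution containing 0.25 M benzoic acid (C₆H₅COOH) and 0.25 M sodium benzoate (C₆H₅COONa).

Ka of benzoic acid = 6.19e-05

pKa = -log(6.19e-05) = 4.21. pH = pKa + log([A⁻]/[HA]) = 4.21 + log(0.25/0.25)

pH = 4.21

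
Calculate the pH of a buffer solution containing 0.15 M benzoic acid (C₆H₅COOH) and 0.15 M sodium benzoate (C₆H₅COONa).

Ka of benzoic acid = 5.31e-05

pKa = -log(5.31e-05) = 4.27. pH = pKa + log([A⁻]/[HA]) = 4.27 + log(0.15/0.15)

pH = 4.27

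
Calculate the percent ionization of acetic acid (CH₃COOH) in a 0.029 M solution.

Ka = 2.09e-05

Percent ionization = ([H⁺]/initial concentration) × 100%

Using Ka equilibrium: x² + Ka×x - Ka×C = 0. Solving: [H⁺] = 7.6814e-04. Percent = (7.6814e-04/0.029) × 100

Percent ionization = 2.65%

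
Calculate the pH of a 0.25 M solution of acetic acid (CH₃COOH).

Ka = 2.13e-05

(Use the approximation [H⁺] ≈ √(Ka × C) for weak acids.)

[H⁺] = √(Ka × C) = √(2.13e-05 × 0.25) = 2.3076e-03. pH = -log(2.3076e-03)

pH = 2.64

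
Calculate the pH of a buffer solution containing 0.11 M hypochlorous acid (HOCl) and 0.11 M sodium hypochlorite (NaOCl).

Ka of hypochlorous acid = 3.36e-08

pKa = -log(3.36e-08) = 7.47. pH = pKa + log([A⁻]/[HA]) = 7.47 + log(0.11/0.11)

pH = 7.47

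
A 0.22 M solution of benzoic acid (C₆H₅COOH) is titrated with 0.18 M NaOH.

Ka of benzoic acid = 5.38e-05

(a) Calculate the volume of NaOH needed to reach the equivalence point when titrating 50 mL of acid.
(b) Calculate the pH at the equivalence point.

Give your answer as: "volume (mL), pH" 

moles acid = 0.22 × 50/1000 = 0.011 mol; V_base = moles/0.18 × 1000 = 61.1 mL. At equivalence only the conjugate base is present: [A⁻] = 0.011/0.111 = 9.9000e-02 M. Kb = Kw/Ka = 1.86e-10; [OH⁻] = √(Kb × [A⁻]) = 4.2897e-06; pOH = 5.37; pH = 14 - pOH = 8.63.

V = 61.1 mL, pH = 8.63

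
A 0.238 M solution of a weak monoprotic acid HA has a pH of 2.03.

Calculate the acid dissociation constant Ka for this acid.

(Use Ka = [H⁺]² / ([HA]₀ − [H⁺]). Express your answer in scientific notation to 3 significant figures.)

[H⁺] = 10^(−pH) = 10^(−2.03) = 9.333e-03 M. For HA ⇌ H⁺ + A⁻, Ka = [H⁺][A⁻]/[HA] = [H⁺]² / ([HA]₀ − [H⁺]) = (9.333e-03)² / (0.238 − 9.333e-03) = 3.81e-04.

K_a = 3.81e-04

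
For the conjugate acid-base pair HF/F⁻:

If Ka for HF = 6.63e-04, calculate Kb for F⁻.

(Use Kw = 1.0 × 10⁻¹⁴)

For a conjugate pair Ka × Kb = Kw, so Kb = Kw/Ka = 1.0 × 10⁻¹⁴ / 6.63e-04 = 1.51e-11.

K_b = 1.51e-11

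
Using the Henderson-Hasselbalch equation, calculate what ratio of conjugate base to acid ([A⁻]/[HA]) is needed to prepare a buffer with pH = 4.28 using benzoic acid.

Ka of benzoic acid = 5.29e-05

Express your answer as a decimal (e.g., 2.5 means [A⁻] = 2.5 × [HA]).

pKa = -log(5.29e-05) = 4.2765. pH = pKa + log([A⁻]/[HA]), so log([A⁻]/[HA]) = pH − pKa = 4.28 − 4.2765 = 0.0035. [A⁻]/[HA] = 10^(0.0035) = 1.01

[A⁻]/[HA] = 1.01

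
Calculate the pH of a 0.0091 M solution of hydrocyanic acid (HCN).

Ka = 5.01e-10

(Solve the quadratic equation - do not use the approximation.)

x² + Ka×x - Ka×C = 0. Using quadratic formula: [H⁺] = 2.1350e-06

pH = 5.67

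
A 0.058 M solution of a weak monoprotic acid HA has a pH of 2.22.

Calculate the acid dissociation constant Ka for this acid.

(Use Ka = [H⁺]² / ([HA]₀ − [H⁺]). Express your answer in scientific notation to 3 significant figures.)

[H⁺] = 10^(−pH) = 10^(−2.22) = 6.026e-03 M. For HA ⇌ H⁺ + A⁻, Ka = [H⁺][A⁻]/[HA] = [H⁺]² / ([HA]₀ − [H⁺]) = (6.026e-03)² / (0.058 − 6.026e-03) = 6.99e-04.

K_a = 6.99e-04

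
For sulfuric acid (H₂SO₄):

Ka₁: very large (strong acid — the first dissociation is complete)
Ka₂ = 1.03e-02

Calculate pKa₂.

pKa₂ = -log(Ka₂) = -log(1.03e-02) = 1.99.

pK_{a2} = 1.99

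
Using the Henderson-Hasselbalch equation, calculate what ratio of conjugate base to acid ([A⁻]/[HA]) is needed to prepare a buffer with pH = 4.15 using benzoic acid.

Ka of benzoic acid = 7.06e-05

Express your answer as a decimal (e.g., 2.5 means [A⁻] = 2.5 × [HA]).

pKa = -log(7.06e-05) = 4.1512. pH = pKa + log([A⁻]/[HA]), so log([A⁻]/[HA]) = pH − pKa = 4.15 − 4.1512 = -0.0012. [A⁻]/[HA] = 10^(-0.0012) = 0.997

[A⁻]/[HA] = 0.997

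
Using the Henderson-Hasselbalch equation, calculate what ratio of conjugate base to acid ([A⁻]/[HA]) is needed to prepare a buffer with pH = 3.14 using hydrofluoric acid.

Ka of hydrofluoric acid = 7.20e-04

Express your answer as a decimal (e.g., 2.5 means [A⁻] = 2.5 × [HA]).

pKa = -log(7.20e-04) = 3.1427. pH = pKa + log([A⁻]/[HA]), so log([A⁻]/[HA]) = pH − pKa = 3.14 − 3.1427 = -0.0027. [A⁻]/[HA] = 10^(-0.0027) = 0.994

[A⁻]/[HA] = 0.994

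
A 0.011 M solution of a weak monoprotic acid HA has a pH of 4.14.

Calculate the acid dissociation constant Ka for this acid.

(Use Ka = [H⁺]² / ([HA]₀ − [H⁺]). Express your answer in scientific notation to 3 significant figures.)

[H⁺] = 10^(−pH) = 10^(−4.14) = 7.244e-05 M. For HA ⇌ H⁺ + A⁻, Ka = [H⁺][A⁻]/[HA] = [H⁺]² / ([HA]₀ − [H⁺]) = (7.244e-05)² / (0.011 − 7.244e-05) = 4.80e-07.

K_a = 4.80e-07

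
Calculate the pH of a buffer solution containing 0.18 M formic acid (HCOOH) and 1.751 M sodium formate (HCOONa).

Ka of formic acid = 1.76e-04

pKa = -log(1.76e-04) = 3.75. pH = pKa + log([A⁻]/[HA]) = 3.75 + log(1.751/0.18)

pH = 4.74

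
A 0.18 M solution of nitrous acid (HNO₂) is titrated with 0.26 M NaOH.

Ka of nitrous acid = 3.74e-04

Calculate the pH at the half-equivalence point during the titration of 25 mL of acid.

At half-equivalence [HA] = [A⁻], so Henderson-Hasselbalch gives pH = pKa = -log(3.74e-04) = 3.43.

pH = pKa = 3.43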